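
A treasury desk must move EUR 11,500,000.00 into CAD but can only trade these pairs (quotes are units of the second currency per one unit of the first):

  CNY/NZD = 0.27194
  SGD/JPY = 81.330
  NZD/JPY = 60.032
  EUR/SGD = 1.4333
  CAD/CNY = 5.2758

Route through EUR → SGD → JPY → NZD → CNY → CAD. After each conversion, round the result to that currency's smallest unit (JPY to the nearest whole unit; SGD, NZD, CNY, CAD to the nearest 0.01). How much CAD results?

CAD 15,564,726.17

EUR 11,500,000.00 × 1.4333 = SGD 16,482,950.00
SGD 16,482,950.00 × 81.330 = JPY 1,340,558,324
JPY 1,340,558,324 ÷ 60.032 = NZD 22,330,729.01
NZD 22,330,729.01 ÷ 0.27194 = CNY 82,116,382.33
CNY 82,116,382.33 ÷ 5.2758 = CAD 15,564,726.17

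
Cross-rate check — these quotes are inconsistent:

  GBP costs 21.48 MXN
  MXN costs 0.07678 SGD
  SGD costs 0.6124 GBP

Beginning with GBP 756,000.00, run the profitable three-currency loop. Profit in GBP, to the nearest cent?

Profit: GBP 7,553.31

Profitable loop is GBP → MXN → SGD → GBP:
GBP 756,000.00 × 21.48 = MXN 16,238,880.00
MXN 16,238,880.00 × 0.07678 = SGD 1,246,821.21
SGD 1,246,821.21 × 0.6124 = GBP 763,553.31
Profit = GBP 763,553.31 − GBP 756,000.00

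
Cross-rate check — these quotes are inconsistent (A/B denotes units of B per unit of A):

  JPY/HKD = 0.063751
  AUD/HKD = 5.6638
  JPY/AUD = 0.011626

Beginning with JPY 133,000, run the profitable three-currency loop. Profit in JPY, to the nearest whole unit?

Profitable loop is JPY → AUD → HKD → JPY:
JPY 133,000 × 0.011626 = AUD 1,546.26
AUD 1,546.26 × 5.6638 = HKD 8,757.70
HKD 8,757.70 ÷ 0.063751 = JPY 137,373
Profit = JPY 137,373 − JPY 133,000

Profit: JPY 4,373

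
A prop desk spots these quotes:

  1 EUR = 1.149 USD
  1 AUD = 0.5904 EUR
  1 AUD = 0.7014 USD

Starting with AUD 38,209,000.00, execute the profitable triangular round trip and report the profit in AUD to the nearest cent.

Profitable loop is AUD → USD → EUR → AUD:
AUD 38,209,000.00 × 0.7014 = USD 26,799,792.60
USD 26,799,792.60 ÷ 1.149 = EUR 23,324,449.61
EUR 23,324,449.61 ÷ 0.5904 = AUD 39,506,181.59
Profit = AUD 39,506,181.59 − AUD 38,209,000.00

Profit: AUD 1,297,181.59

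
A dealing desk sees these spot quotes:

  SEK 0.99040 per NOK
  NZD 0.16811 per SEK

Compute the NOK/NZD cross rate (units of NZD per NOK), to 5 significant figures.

NOK/NZD = 0.16650

1 NOK × 0.99040 = 0.9904 SEK
0.9904 SEK × 0.16811 = 0.166496 NZD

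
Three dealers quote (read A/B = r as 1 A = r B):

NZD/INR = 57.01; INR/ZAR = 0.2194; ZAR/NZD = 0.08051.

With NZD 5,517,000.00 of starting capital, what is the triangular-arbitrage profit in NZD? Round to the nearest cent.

Profitable loop is NZD → INR → ZAR → NZD:
NZD 5,517,000.00 × 57.01 = INR 314,524,170.00
INR 314,524,170.00 × 0.2194 = ZAR 69,006,602.90
ZAR 69,006,602.90 × 0.08051 = NZD 5,555,721.60
Profit = NZD 5,555,721.60 − NZD 5,517,000.00

Profit: NZD 38,721.60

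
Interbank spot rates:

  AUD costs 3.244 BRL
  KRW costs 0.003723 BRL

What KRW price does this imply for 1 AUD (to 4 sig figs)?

AUD/KRW = 871.3

1 AUD × 3.244 = 3.244 BRL
3.244 BRL ÷ 0.003723 = 871.34 KRW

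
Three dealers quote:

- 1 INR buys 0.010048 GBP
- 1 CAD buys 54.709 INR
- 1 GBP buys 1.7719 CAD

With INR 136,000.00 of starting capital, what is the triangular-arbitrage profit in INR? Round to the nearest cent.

Profit: INR 3,624.39

Profitable loop is INR → CAD → GBP → INR:
INR 136,000.00 ÷ 54.709 = CAD 2,485.88
CAD 2,485.88 ÷ 1.7719 = GBP 1,402.95
GBP 1,402.95 ÷ 0.010048 = INR 139,624.39
Profit = INR 139,624.39 − INR 136,000.00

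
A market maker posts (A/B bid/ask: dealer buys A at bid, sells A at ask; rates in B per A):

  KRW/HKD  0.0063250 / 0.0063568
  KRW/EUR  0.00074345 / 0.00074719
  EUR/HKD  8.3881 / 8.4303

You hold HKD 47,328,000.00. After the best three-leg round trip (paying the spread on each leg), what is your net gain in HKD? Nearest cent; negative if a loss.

Best loop HKD → EUR → KRW → HKD:
HKD 47,328,000.00 ÷ 8.4303 (buy EUR at ask) = EUR 5,614,035.09
EUR 5,614,035.09 ÷ 0.00074719 (buy KRW at ask) = KRW 7,513,530,812
KRW 7,513,530,812 × 0.0063250 (sell KRW at bid) = HKD 47,523,082.39

Net profit: HKD 195,082.39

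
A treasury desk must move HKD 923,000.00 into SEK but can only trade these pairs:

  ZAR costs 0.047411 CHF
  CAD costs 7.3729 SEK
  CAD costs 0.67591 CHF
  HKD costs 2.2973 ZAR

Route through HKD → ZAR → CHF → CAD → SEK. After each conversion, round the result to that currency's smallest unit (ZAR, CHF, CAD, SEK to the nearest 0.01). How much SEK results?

HKD 923,000.00 × 2.2973 = ZAR 2,120,407.90
ZAR 2,120,407.90 × 0.047411 = CHF 100,530.66
CHF 100,530.66 ÷ 0.67591 = CAD 148,733.80
CAD 148,733.80 × 7.3729 = SEK 1,096,599.43

SEK 1,096,599.43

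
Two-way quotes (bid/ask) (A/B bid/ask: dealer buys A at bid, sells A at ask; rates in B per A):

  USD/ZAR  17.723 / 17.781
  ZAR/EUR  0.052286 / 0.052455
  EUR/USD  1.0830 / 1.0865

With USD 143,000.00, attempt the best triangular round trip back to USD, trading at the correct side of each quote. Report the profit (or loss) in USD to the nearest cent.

Best loop USD → ZAR → EUR → USD:
USD 143,000.00 × 17.723 (sell USD at bid) = ZAR 2,534,389.00
ZAR 2,534,389.00 × 0.052286 (sell ZAR at bid) = EUR 132,513.06
EUR 132,513.06 × 1.0830 (sell EUR at bid) = USD 143,511.65

Net profit: USD 511.65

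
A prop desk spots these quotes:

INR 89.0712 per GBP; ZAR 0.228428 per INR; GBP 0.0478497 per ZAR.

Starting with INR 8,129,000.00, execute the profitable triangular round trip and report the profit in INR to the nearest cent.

Profit: INR 220,707.53

Profitable loop is INR → GBP → ZAR → INR:
INR 8,129,000.00 ÷ 89.0712 = GBP 91,264.07
GBP 91,264.07 ÷ 0.0478497 = ZAR 1,907,306.99
ZAR 1,907,306.99 ÷ 0.228428 = INR 8,349,707.53
Profit = INR 8,349,707.53 − INR 8,129,000.00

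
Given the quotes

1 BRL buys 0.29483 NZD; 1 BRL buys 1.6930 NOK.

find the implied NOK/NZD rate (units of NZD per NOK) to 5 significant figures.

1 NOK ÷ 1.6930 = 0.590667 BRL
0.590667 BRL × 0.29483 = 0.174146 NZD

NOK/NZD = 0.17415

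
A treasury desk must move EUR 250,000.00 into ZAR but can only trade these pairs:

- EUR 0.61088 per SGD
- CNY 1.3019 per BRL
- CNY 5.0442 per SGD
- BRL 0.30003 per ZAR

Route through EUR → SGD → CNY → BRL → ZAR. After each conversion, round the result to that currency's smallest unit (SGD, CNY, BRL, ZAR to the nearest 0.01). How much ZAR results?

EUR 250,000.00 ÷ 0.61088 = SGD 409,245.68
SGD 409,245.68 × 5.0442 = CNY 2,064,317.06
CNY 2,064,317.06 ÷ 1.3019 = BRL 1,585,618.76
BRL 1,585,618.76 ÷ 0.30003 = ZAR 5,284,867.38

ZAR 5,284,867.38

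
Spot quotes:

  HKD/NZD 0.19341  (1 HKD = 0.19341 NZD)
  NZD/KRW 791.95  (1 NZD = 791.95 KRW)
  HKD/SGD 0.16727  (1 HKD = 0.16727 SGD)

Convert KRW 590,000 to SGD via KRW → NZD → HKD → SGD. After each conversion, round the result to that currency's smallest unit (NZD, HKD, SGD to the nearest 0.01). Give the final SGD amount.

SGD 644.31

KRW 590,000 ÷ 791.95 = NZD 745.00
NZD 745.00 ÷ 0.19341 = HKD 3,851.92
HKD 3,851.92 × 0.16727 = SGD 644.31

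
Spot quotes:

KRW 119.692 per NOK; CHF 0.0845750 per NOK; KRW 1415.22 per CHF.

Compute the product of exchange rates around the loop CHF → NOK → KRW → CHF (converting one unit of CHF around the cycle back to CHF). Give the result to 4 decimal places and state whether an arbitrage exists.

Around CHF → NOK → KRW → CHF: 1 ÷ 0.0845750 × 119.692 ÷ 1415.22 = 0.999998
Product ≈ 1 (deviation 0.000%, within rounding noise).

1.0000 (no arbitrage)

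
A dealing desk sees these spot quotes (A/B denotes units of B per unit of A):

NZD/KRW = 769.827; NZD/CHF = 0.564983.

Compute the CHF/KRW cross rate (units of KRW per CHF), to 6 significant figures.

1 CHF ÷ 0.564983 = 1.76996 NZD
1.76996 NZD × 769.827 = 1362.57 KRW

CHF/KRW = 1362.57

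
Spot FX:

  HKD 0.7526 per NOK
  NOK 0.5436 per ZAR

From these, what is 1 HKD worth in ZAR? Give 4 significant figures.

HKD/ZAR = 2.444

1 HKD ÷ 0.7526 = 1.32873 NOK
1.32873 NOK ÷ 0.5436 = 2.44431 ZAR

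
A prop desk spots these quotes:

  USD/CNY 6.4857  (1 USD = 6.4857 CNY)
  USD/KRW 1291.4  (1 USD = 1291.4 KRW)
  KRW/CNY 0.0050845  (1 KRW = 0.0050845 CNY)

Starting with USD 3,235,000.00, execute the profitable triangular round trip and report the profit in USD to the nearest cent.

Profitable loop is USD → KRW → CNY → USD:
USD 3,235,000.00 × 1291.4 = KRW 4,177,679,000
KRW 4,177,679,000 × 0.0050845 = CNY 21,241,408.88
CNY 21,241,408.88 ÷ 6.4857 = USD 3,275,114.31
Profit = USD 3,275,114.31 − USD 3,235,000.00

Profit: USD 40,114.31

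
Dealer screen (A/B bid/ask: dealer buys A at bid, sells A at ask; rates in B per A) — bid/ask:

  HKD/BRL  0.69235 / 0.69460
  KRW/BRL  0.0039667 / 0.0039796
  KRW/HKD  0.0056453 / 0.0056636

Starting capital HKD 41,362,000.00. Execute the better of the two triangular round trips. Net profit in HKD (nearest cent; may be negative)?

Best loop HKD → KRW → BRL → HKD:
HKD 41,362,000.00 ÷ 0.0056636 (buy KRW at ask) = KRW 7,303,128,752
KRW 7,303,128,752 × 0.0039667 (sell KRW at bid) = BRL 28,969,320.82
BRL 28,969,320.82 ÷ 0.69460 (buy HKD at ask) = HKD 41,706,479.73

Net profit: HKD 344,479.73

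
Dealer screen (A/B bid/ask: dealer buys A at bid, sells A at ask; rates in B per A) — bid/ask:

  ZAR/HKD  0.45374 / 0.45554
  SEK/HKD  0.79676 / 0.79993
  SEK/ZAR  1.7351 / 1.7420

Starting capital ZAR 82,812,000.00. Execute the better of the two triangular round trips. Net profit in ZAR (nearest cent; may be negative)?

Net profit: ZAR 334,912.71

Best loop ZAR → SEK → HKD → ZAR:
ZAR 82,812,000.00 ÷ 1.7420 (buy SEK at ask) = SEK 47,538,461.54
SEK 47,538,461.54 × 0.79676 (sell SEK at bid) = HKD 37,876,744.62
HKD 37,876,744.62 ÷ 0.45554 (buy ZAR at ask) = ZAR 83,146,912.71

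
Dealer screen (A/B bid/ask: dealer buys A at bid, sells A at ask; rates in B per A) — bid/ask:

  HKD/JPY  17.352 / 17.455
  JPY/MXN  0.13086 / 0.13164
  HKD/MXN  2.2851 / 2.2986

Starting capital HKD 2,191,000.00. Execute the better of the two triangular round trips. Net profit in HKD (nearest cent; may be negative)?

Net result: HKD -12,087.15 (no profitable arbitrage after spreads)

Best loop HKD → MXN → JPY → HKD:
HKD 2,191,000.00 × 2.2851 (sell HKD at bid) = MXN 5,006,654.10
MXN 5,006,654.10 ÷ 0.13164 (buy JPY at ask) = JPY 38,032,924
JPY 38,032,924 ÷ 17.455 (buy HKD at ask) = HKD 2,178,912.85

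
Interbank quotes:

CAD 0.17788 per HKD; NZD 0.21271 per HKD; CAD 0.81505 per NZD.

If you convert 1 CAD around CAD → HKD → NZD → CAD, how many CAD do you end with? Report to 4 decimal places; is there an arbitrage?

0.9746 (arbitrage exists)

Around CAD → HKD → NZD → CAD: 1 ÷ 0.17788 × 0.21271 × 0.81505 = 0.974642
Product < 1; profitable direction is CAD → NZD → HKD → CAD.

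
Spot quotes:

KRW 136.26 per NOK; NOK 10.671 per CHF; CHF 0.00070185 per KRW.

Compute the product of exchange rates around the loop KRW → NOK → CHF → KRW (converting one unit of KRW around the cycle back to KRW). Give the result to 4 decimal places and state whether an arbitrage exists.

Around KRW → NOK → CHF → KRW: 1 ÷ 136.26 ÷ 10.671 ÷ 0.00070185 = 0.979901
Product < 1; profitable direction is KRW → CHF → NOK → KRW.

0.9799 (arbitrage exists)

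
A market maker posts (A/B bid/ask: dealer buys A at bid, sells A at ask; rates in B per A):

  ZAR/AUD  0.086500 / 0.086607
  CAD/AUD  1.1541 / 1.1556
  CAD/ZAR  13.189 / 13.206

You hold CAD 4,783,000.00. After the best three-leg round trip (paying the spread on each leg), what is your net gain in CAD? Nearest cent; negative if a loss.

Best loop CAD → AUD → ZAR → CAD:
CAD 4,783,000.00 × 1.1541 (sell CAD at bid) = AUD 5,520,060.30
AUD 5,520,060.30 ÷ 0.086607 (buy ZAR at ask) = ZAR 63,736,883.85
ZAR 63,736,883.85 ÷ 13.206 (buy CAD at ask) = CAD 4,826,358.01

Net profit: CAD 43,358.01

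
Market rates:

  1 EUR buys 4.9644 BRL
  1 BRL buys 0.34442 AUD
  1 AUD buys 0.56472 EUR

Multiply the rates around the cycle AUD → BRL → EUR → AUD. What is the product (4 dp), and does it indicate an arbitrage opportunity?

1.0356 (arbitrage exists)

Around AUD → BRL → EUR → AUD: 1 ÷ 0.34442 ÷ 4.9644 ÷ 0.56472 = 1.035647
Product > 1; profitable direction is AUD → BRL → EUR → AUD.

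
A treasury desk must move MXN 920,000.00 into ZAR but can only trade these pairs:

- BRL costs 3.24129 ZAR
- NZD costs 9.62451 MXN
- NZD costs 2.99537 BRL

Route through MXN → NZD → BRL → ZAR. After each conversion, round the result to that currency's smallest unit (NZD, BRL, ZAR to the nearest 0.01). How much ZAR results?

ZAR 928,063.20

MXN 920,000.00 ÷ 9.62451 = NZD 95,589.28
NZD 95,589.28 × 2.99537 = BRL 286,325.26
BRL 286,325.26 × 3.24129 = ZAR 928,063.20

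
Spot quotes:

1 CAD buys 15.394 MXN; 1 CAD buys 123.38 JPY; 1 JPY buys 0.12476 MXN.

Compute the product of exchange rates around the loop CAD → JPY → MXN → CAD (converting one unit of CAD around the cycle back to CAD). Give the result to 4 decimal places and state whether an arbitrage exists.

0.9999 (no arbitrage)

Around CAD → JPY → MXN → CAD: 1 × 123.38 × 0.12476 ÷ 15.394 = 0.999928
Product ≈ 1 (deviation 0.007%, within rounding noise).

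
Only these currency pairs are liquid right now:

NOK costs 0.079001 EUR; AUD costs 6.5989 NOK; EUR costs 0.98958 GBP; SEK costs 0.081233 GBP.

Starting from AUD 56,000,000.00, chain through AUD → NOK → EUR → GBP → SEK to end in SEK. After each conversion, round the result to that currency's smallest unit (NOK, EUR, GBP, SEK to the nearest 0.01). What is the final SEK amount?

SEK 355,639,982.15

AUD 56,000,000.00 × 6.5989 = NOK 369,538,400.00
NOK 369,538,400.00 × 0.079001 = EUR 29,193,903.14
EUR 29,193,903.14 × 0.98958 = GBP 28,889,702.67
GBP 28,889,702.67 ÷ 0.081233 = SEK 355,639,982.15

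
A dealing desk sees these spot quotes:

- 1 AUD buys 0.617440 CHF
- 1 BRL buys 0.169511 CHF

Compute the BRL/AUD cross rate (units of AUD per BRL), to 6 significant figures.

1 BRL × 0.169511 = 0.169511 CHF
0.169511 CHF ÷ 0.617440 = 0.274538 AUD

BRL/AUD = 0.274538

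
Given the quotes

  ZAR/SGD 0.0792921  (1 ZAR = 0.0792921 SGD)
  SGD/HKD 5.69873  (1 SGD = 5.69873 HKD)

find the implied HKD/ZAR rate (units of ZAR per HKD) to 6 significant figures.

HKD/ZAR = 2.21305

1 HKD ÷ 5.69873 = 0.175478 SGD
0.175478 SGD ÷ 0.0792921 = 2.21305 ZAR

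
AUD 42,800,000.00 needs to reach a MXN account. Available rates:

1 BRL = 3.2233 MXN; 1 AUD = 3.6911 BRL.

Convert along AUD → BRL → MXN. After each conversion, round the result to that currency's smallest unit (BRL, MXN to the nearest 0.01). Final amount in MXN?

MXN 509,213,968.56

AUD 42,800,000.00 × 3.6911 = BRL 157,979,080.00
BRL 157,979,080.00 × 3.2233 = MXN 509,213,968.56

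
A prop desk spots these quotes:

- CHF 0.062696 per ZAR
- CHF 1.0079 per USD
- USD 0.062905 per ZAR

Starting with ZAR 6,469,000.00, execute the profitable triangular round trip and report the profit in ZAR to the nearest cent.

Profit: ZAR 72,840.17

Profitable loop is ZAR → USD → CHF → ZAR:
ZAR 6,469,000.00 × 0.062905 = USD 406,932.45
USD 406,932.45 × 1.0079 = CHF 410,147.21
CHF 410,147.21 ÷ 0.062696 = ZAR 6,541,840.17
Profit = ZAR 6,541,840.17 − ZAR 6,469,000.00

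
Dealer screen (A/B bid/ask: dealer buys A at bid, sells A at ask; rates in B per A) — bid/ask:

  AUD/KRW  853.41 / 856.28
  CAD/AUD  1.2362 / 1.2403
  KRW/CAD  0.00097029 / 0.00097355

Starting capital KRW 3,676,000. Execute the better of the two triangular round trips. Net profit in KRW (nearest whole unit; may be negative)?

Net profit: KRW 86,907

Best loop KRW → CAD → AUD → KRW:
KRW 3,676,000 × 0.00097029 (sell KRW at bid) = CAD 3,566.79
CAD 3,566.79 × 1.2362 (sell CAD at bid) = AUD 4,409.26
AUD 4,409.26 × 853.41 (sell AUD at bid) = KRW 3,762,907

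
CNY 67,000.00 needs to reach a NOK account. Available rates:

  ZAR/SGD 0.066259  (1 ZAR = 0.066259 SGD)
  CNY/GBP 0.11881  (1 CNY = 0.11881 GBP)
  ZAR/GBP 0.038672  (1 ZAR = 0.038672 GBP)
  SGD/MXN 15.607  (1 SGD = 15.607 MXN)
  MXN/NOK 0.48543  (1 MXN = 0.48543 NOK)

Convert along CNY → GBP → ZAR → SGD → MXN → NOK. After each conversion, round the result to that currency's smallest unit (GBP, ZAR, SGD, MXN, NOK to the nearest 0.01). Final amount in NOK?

CNY 67,000.00 × 0.11881 = GBP 7,960.27
GBP 7,960.27 ÷ 0.038672 = ZAR 205,840.66
ZAR 205,840.66 × 0.066259 = SGD 13,638.80
SGD 13,638.80 × 15.607 = MXN 212,860.75
MXN 212,860.75 × 0.48543 = NOK 103,328.99

NOK 103,328.99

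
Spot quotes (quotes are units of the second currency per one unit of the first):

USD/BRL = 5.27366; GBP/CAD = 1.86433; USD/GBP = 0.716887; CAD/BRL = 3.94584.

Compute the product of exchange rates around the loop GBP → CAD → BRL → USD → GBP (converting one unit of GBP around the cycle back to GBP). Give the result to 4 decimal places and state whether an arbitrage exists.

1.0000 (no arbitrage)

Around GBP → CAD → BRL → USD → GBP: 1 × 1.86433 × 3.94584 ÷ 5.27366 × 0.716887 = 1.000002
Product ≈ 1 (deviation 0.000%, within rounding noise).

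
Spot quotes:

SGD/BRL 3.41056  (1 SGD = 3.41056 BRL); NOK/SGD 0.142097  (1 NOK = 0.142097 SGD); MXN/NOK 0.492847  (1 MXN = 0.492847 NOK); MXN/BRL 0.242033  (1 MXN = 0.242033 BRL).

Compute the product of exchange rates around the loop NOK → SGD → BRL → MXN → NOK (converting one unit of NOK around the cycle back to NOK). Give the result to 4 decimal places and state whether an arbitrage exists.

0.9868 (arbitrage exists)

Around NOK → SGD → BRL → MXN → NOK: 1 × 0.142097 × 3.41056 ÷ 0.242033 × 0.492847 = 0.986843
Product < 1; profitable direction is NOK → MXN → BRL → SGD → NOK.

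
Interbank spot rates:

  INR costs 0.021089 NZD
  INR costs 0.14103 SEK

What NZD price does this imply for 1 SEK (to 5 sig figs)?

SEK/NZD = 0.14954

1 SEK ÷ 0.14103 = 7.09069 INR
7.09069 INR × 0.021089 = 0.149536 NZD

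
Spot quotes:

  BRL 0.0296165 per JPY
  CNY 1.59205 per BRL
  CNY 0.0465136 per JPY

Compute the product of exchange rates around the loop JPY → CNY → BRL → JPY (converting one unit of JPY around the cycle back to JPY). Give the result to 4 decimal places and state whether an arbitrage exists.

Around JPY → CNY → BRL → JPY: 1 × 0.0465136 ÷ 1.59205 ÷ 0.0296165 = 0.986483
Product < 1; profitable direction is JPY → BRL → CNY → JPY.

0.9865 (arbitrage exists)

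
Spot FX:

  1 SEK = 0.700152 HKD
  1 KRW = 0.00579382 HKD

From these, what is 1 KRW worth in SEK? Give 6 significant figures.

KRW/SEK = 0.00827509

1 KRW × 0.00579382 = 0.00579382 HKD
0.00579382 HKD ÷ 0.700152 = 0.00827509 SEK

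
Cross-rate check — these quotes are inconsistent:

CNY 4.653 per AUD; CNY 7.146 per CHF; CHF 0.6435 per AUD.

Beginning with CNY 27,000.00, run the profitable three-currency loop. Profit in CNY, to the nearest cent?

Profit: CNY 320.29

Profitable loop is CNY → CHF → AUD → CNY:
CNY 27,000.00 ÷ 7.146 = CHF 3,778.34
CHF 3,778.34 ÷ 0.6435 = AUD 5,871.54
AUD 5,871.54 × 4.653 = CNY 27,320.29
Profit = CNY 27,320.29 − CNY 27,000.00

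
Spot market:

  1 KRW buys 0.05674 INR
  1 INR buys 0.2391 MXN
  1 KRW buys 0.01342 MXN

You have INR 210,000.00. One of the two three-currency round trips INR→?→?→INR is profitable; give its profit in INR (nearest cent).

Profitable loop is INR → MXN → KRW → INR:
INR 210,000.00 × 0.2391 = MXN 50,211.00
MXN 50,211.00 ÷ 0.01342 = KRW 3,741,505
KRW 3,741,505 × 0.05674 = INR 212,293.01
Profit = INR 212,293.01 − INR 210,000.00

Profit: INR 2,293.01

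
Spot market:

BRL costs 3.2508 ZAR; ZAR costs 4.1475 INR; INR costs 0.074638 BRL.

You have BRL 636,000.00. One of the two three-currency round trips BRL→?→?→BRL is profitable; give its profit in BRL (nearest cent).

Profitable loop is BRL → ZAR → INR → BRL:
BRL 636,000.00 × 3.2508 = ZAR 2,067,508.80
ZAR 2,067,508.80 × 4.1475 = INR 8,574,992.75
INR 8,574,992.75 × 0.074638 = BRL 640,020.31
Profit = BRL 640,020.31 − BRL 636,000.00

Profit: BRL 4,020.31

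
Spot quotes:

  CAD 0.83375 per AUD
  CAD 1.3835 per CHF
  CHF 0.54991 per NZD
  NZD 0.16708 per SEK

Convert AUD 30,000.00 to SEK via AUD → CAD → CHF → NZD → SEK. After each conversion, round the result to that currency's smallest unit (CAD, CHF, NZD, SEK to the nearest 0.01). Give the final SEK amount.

SEK 196,771.37

AUD 30,000.00 × 0.83375 = CAD 25,012.50
CAD 25,012.50 ÷ 1.3835 = CHF 18,079.15
CHF 18,079.15 ÷ 0.54991 = NZD 32,876.56
NZD 32,876.56 ÷ 0.16708 = SEK 196,771.37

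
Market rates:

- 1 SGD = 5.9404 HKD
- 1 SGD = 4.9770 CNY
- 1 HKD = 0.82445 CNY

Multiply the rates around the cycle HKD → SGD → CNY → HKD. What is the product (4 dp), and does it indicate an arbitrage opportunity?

1.0162 (arbitrage exists)

Around HKD → SGD → CNY → HKD: 1 ÷ 5.9404 × 4.9770 ÷ 0.82445 = 1.016220
Product > 1; profitable direction is HKD → SGD → CNY → HKD.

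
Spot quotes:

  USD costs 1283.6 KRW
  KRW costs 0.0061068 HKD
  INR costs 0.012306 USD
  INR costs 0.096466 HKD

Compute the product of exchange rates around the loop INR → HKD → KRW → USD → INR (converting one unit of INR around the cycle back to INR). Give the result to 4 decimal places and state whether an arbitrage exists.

1.0000 (no arbitrage)

Around INR → HKD → KRW → USD → INR: 1 × 0.096466 ÷ 0.0061068 ÷ 1283.6 ÷ 0.012306 = 1.000032
Product ≈ 1 (deviation 0.003%, within rounding noise).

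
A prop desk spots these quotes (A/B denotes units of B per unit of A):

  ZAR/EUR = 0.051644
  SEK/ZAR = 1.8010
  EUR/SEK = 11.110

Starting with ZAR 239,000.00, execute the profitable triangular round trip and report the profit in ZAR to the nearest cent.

Profitable loop is ZAR → EUR → SEK → ZAR:
ZAR 239,000.00 × 0.051644 = EUR 12,342.92
EUR 12,342.92 × 11.110 = SEK 137,129.80
SEK 137,129.80 × 1.8010 = ZAR 246,970.76
Profit = ZAR 246,970.76 − ZAR 239,000.00

Profit: ZAR 7,970.76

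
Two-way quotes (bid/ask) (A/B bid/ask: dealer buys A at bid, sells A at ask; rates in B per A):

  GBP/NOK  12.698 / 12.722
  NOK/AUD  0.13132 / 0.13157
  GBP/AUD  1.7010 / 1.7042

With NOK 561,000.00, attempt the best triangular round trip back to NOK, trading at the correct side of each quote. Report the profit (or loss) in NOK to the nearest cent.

Net profit: NOK 9,105.08

Best loop NOK → GBP → AUD → NOK:
NOK 561,000.00 ÷ 12.722 (buy GBP at ask) = GBP 44,096.84
GBP 44,096.84 × 1.7010 (sell GBP at bid) = AUD 75,008.73
AUD 75,008.73 ÷ 0.13157 (buy NOK at ask) = NOK 570,105.08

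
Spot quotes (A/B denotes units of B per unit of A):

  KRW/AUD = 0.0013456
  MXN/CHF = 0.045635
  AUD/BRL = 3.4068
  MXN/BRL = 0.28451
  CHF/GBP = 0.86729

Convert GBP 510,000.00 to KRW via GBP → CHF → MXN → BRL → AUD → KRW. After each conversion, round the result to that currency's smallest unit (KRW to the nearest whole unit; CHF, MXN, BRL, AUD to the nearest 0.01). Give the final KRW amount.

KRW 799,728,731

GBP 510,000.00 ÷ 0.86729 = CHF 588,038.60
CHF 588,038.60 ÷ 0.045635 = MXN 12,885,693.00
MXN 12,885,693.00 × 0.28451 = BRL 3,666,108.52
BRL 3,666,108.52 ÷ 3.4068 = AUD 1,076,114.98
AUD 1,076,114.98 ÷ 0.0013456 = KRW 799,728,731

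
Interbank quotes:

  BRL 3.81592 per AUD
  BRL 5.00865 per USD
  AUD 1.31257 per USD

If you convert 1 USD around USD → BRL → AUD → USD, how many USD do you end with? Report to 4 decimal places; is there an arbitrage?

1.0000 (no arbitrage)

Around USD → BRL → AUD → USD: 1 × 5.00865 ÷ 3.81592 ÷ 1.31257 = 0.999998
Product ≈ 1 (deviation 0.000%, within rounding noise).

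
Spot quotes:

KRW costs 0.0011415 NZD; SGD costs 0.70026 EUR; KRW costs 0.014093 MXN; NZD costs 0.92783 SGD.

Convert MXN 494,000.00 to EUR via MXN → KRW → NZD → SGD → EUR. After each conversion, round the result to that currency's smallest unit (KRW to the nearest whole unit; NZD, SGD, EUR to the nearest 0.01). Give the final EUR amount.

EUR 25,997.23

MXN 494,000.00 ÷ 0.014093 = KRW 35,052,863
KRW 35,052,863 × 0.0011415 = NZD 40,012.84
NZD 40,012.84 × 0.92783 = SGD 37,125.11
SGD 37,125.11 × 0.70026 = EUR 25,997.23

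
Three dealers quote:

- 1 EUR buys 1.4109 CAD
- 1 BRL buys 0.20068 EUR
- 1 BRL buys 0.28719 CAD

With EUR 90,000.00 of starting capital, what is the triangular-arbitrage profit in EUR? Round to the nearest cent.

Profitable loop is EUR → BRL → CAD → EUR:
EUR 90,000.00 ÷ 0.20068 = BRL 448,475.18
BRL 448,475.18 × 0.28719 = CAD 128,797.59
CAD 128,797.59 ÷ 1.4109 = EUR 91,287.54
Profit = EUR 91,287.54 − EUR 90,000.00

Profit: EUR 1,287.54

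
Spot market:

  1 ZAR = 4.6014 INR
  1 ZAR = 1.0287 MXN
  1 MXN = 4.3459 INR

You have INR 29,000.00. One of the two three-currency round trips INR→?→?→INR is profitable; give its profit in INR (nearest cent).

Profit: INR 848.29

Profitable loop is INR → MXN → ZAR → INR:
INR 29,000.00 ÷ 4.3459 = MXN 6,672.96
MXN 6,672.96 ÷ 1.0287 = ZAR 6,486.79
ZAR 6,486.79 × 4.6014 = INR 29,848.29
Profit = INR 29,848.29 − INR 29,000.00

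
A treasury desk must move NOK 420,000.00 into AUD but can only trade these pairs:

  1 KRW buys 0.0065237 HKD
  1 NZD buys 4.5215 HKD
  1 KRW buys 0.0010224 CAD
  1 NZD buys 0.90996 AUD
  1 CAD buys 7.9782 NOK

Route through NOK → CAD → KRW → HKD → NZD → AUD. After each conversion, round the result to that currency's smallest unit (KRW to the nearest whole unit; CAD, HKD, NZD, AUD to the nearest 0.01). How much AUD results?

NOK 420,000.00 ÷ 7.9782 = CAD 52,643.45
CAD 52,643.45 ÷ 0.0010224 = KRW 51,490,072
KRW 51,490,072 × 0.0065237 = HKD 335,905.78
HKD 335,905.78 ÷ 4.5215 = NZD 74,290.78
NZD 74,290.78 × 0.90996 = AUD 67,601.64

AUD 67,601.64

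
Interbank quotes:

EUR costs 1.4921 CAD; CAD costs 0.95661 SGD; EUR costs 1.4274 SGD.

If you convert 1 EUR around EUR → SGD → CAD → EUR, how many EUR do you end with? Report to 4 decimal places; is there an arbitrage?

1.0000 (no arbitrage)

Around EUR → SGD → CAD → EUR: 1 × 1.4274 ÷ 0.95661 ÷ 1.4921 = 1.000030
Product ≈ 1 (deviation 0.003%, within rounding noise).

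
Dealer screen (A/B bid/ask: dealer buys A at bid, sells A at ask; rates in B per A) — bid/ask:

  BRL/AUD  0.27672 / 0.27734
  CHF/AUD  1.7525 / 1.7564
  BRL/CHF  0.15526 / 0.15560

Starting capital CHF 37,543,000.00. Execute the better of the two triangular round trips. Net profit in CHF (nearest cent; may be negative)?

Net profit: CHF 470,381.25

Best loop CHF → BRL → AUD → CHF:
CHF 37,543,000.00 ÷ 0.15560 (buy BRL at ask) = BRL 241,278,920.31
BRL 241,278,920.31 × 0.27672 (sell BRL at bid) = AUD 66,766,702.83
AUD 66,766,702.83 ÷ 1.7564 (buy CHF at ask) = CHF 38,013,381.25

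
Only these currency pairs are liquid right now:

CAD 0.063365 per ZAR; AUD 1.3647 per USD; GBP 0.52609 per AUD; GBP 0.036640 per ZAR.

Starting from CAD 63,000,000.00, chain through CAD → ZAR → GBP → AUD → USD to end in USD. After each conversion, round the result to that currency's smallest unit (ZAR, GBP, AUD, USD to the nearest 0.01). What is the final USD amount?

USD 50,739,868.45

CAD 63,000,000.00 ÷ 0.063365 = ZAR 994,239,722.24
ZAR 994,239,722.24 × 0.036640 = GBP 36,428,943.42
GBP 36,428,943.42 ÷ 0.52609 = AUD 69,244,698.47
AUD 69,244,698.47 ÷ 1.3647 = USD 50,739,868.45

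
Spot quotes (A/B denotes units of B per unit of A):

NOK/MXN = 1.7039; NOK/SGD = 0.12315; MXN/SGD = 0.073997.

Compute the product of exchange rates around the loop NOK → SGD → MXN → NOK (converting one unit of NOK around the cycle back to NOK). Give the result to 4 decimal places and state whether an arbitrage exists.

0.9767 (arbitrage exists)

Around NOK → SGD → MXN → NOK: 1 × 0.12315 ÷ 0.073997 ÷ 1.7039 = 0.976734
Product < 1; profitable direction is NOK → MXN → SGD → NOK.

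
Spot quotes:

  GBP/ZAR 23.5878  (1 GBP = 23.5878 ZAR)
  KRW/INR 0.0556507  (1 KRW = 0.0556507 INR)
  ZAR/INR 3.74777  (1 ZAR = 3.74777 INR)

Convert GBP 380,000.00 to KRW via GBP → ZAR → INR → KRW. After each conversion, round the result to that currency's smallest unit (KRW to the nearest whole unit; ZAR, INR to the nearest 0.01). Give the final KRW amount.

GBP 380,000.00 × 23.5878 = ZAR 8,963,364.00
ZAR 8,963,364.00 × 3.74777 = INR 33,592,626.70
INR 33,592,626.70 ÷ 0.0556507 = KRW 603,633,498

KRW 603,633,498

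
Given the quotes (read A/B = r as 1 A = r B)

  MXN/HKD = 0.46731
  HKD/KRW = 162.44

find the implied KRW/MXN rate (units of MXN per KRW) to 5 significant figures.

KRW/MXN = 0.013174

1 KRW ÷ 162.44 = 0.00615612 HKD
0.00615612 HKD ÷ 0.46731 = 0.0131735 MXN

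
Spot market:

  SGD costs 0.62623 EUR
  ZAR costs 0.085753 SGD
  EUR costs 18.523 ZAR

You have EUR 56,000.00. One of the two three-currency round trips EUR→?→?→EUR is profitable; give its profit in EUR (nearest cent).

Profit: EUR 298.07

Profitable loop is EUR → SGD → ZAR → EUR:
EUR 56,000.00 ÷ 0.62623 = SGD 89,424.01
SGD 89,424.01 ÷ 0.085753 = ZAR 1,042,809.16
ZAR 1,042,809.16 ÷ 18.523 = EUR 56,298.07
Profit = EUR 56,298.07 − EUR 56,000.00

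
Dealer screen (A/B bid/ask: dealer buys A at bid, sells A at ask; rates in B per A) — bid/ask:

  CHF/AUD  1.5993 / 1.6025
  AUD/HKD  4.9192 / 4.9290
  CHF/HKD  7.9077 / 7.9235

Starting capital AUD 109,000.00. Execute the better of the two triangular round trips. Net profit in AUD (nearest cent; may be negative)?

Best loop AUD → CHF → HKD → AUD:
AUD 109,000.00 ÷ 1.6025 (buy CHF at ask) = CHF 68,018.72
CHF 68,018.72 × 7.9077 (sell CHF at bid) = HKD 537,871.64
HKD 537,871.64 ÷ 4.9290 (buy AUD at ask) = AUD 109,123.89

Net profit: AUD 123.89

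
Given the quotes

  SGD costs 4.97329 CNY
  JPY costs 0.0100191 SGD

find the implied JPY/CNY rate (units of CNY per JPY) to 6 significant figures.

JPY/CNY = 0.0498279

1 JPY × 0.0100191 = 0.0100191 SGD
0.0100191 SGD × 4.97329 = 0.0498279 CNY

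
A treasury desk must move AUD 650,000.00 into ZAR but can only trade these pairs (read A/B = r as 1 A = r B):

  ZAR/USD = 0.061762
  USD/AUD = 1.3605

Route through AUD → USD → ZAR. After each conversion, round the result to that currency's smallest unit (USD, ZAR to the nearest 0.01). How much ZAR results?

AUD 650,000.00 ÷ 1.3605 = USD 477,765.53
USD 477,765.53 ÷ 0.061762 = ZAR 7,735,590.33

ZAR 7,735,590.33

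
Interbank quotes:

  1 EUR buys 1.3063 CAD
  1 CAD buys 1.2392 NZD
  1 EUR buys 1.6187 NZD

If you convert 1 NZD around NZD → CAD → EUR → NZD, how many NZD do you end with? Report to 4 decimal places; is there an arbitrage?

Around NZD → CAD → EUR → NZD: 1 ÷ 1.2392 ÷ 1.3063 × 1.6187 = 0.999959
Product ≈ 1 (deviation 0.004%, within rounding noise).

1.0000 (no arbitrage)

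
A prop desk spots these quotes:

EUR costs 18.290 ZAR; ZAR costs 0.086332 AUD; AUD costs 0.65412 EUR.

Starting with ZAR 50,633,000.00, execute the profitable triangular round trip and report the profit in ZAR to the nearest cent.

Profitable loop is ZAR → AUD → EUR → ZAR:
ZAR 50,633,000.00 × 0.086332 = AUD 4,371,248.16
AUD 4,371,248.16 × 0.65412 = EUR 2,859,320.84
EUR 2,859,320.84 × 18.290 = ZAR 52,296,978.23
Profit = ZAR 52,296,978.23 − ZAR 50,633,000.00

Profit: ZAR 1,663,978.23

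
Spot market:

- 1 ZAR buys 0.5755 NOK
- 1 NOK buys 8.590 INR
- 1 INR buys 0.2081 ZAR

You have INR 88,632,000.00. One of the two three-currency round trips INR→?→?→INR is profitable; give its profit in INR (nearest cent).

Profitable loop is INR → ZAR → NOK → INR:
INR 88,632,000.00 × 0.2081 = ZAR 18,444,319.20
ZAR 18,444,319.20 × 0.5755 = NOK 10,614,705.70
NOK 10,614,705.70 × 8.590 = INR 91,180,321.96
Profit = INR 91,180,321.96 − INR 88,632,000.00

Profit: INR 2,548,321.96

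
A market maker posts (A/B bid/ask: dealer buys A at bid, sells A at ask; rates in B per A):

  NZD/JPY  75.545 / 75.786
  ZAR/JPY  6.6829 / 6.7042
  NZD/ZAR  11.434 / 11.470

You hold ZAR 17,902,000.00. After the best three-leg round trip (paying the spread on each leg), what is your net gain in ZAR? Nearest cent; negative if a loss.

Best loop ZAR → JPY → NZD → ZAR:
ZAR 17,902,000.00 × 6.6829 (sell ZAR at bid) = JPY 119,637,276
JPY 119,637,276 ÷ 75.786 (buy NZD at ask) = NZD 1,578,619.74
NZD 1,578,619.74 × 11.434 (sell NZD at bid) = ZAR 18,049,938.13

Net profit: ZAR 147,938.13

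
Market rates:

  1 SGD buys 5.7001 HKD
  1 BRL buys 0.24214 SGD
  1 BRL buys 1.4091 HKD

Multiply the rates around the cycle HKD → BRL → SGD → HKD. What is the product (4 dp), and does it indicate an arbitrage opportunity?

Around HKD → BRL → SGD → HKD: 1 ÷ 1.4091 × 0.24214 × 5.7001 = 0.979506
Product < 1; profitable direction is HKD → SGD → BRL → HKD.

0.9795 (arbitrage exists)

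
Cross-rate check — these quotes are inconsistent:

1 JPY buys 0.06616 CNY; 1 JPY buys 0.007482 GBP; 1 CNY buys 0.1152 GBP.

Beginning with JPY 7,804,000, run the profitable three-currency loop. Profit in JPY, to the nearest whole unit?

Profitable loop is JPY → CNY → GBP → JPY:
JPY 7,804,000 × 0.06616 = CNY 516,312.64
CNY 516,312.64 × 0.1152 = GBP 59,479.22
GBP 59,479.22 ÷ 0.007482 = JPY 7,949,641
Profit = JPY 7,949,641 − JPY 7,804,000

Profit: JPY 145,641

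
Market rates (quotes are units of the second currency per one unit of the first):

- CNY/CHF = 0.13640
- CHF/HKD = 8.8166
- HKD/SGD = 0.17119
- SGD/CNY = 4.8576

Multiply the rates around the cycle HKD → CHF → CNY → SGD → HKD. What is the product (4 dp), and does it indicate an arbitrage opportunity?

Around HKD → CHF → CNY → SGD → HKD: 1 ÷ 8.8166 ÷ 0.13640 ÷ 4.8576 ÷ 0.17119 = 0.999964
Product ≈ 1 (deviation 0.004%, within rounding noise).

1.0000 (no arbitrage)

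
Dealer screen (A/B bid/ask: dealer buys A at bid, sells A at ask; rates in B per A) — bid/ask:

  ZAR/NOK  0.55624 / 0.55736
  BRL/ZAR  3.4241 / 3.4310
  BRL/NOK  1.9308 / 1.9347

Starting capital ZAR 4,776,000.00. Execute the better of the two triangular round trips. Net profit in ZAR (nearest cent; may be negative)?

Net profit: ZAR 46,198.60

Best loop ZAR → BRL → NOK → ZAR:
ZAR 4,776,000.00 ÷ 3.4310 (buy BRL at ask) = BRL 1,392,013.99
BRL 1,392,013.99 × 1.9308 (sell BRL at bid) = NOK 2,687,700.61
NOK 2,687,700.61 ÷ 0.55736 (buy ZAR at ask) = ZAR 4,822,198.60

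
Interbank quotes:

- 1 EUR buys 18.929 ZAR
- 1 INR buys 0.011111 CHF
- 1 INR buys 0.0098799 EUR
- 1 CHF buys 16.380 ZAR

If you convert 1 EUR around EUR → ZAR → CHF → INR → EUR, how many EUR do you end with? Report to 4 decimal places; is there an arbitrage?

1.0276 (arbitrage exists)

Around EUR → ZAR → CHF → INR → EUR: 1 × 18.929 ÷ 16.380 ÷ 0.011111 × 0.0098799 = 1.027574
Product > 1; profitable direction is EUR → ZAR → CHF → INR → EUR.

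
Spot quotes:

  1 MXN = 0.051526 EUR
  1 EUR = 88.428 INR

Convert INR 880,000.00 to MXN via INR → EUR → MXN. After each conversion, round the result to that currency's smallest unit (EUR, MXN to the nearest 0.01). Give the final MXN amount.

MXN 193,137.45

INR 880,000.00 ÷ 88.428 = EUR 9,951.60
EUR 9,951.60 ÷ 0.051526 = MXN 193,137.45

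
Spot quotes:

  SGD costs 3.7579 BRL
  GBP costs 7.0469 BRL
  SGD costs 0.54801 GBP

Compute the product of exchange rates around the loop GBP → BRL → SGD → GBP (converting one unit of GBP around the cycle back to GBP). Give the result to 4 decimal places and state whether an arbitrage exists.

Around GBP → BRL → SGD → GBP: 1 × 7.0469 ÷ 3.7579 × 0.54801 = 1.027641
Product > 1; profitable direction is GBP → BRL → SGD → GBP.

1.0276 (arbitrage exists)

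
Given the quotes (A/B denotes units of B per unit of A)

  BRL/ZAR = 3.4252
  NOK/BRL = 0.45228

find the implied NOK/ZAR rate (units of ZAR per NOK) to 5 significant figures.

1 NOK × 0.45228 = 0.45228 BRL
0.45228 BRL × 3.4252 = 1.54915 ZAR

NOK/ZAR = 1.5491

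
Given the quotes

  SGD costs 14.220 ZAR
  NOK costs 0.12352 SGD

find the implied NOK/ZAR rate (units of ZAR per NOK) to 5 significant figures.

1 NOK × 0.12352 = 0.12352 SGD
0.12352 SGD × 14.220 = 1.75645 ZAR

NOK/ZAR = 1.7565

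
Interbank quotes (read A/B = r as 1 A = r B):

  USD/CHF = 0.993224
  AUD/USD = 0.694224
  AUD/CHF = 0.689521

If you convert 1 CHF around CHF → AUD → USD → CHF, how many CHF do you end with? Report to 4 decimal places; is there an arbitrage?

1.0000 (no arbitrage)

Around CHF → AUD → USD → CHF: 1 ÷ 0.689521 × 0.694224 × 0.993224 = 0.999998
Product ≈ 1 (deviation 0.000%, within rounding noise).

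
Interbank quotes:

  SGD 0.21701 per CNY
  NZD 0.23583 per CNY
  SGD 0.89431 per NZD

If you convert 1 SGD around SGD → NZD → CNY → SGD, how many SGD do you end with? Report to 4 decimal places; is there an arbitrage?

Around SGD → NZD → CNY → SGD: 1 ÷ 0.89431 ÷ 0.23583 × 0.21701 = 1.028946
Product > 1; profitable direction is SGD → NZD → CNY → SGD.

1.0289 (arbitrage exists)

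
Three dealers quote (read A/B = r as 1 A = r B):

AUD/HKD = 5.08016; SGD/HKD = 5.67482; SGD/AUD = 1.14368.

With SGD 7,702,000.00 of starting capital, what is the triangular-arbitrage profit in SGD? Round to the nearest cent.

Profit: SGD 183,574.53

Profitable loop is SGD → AUD → HKD → SGD:
SGD 7,702,000.00 × 1.14368 = AUD 8,808,623.36
AUD 8,808,623.36 × 5.08016 = HKD 44,749,216.05
HKD 44,749,216.05 ÷ 5.67482 = SGD 7,885,574.53
Profit = SGD 7,885,574.53 − SGD 7,702,000.00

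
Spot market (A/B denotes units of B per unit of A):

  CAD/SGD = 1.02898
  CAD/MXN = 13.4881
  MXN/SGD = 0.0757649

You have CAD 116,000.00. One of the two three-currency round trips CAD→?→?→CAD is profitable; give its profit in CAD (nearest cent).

Profit: CAD 800.87

Profitable loop is CAD → SGD → MXN → CAD:
CAD 116,000.00 × 1.02898 = SGD 119,361.68
SGD 119,361.68 ÷ 0.0757649 = MXN 1,575,421.86
MXN 1,575,421.86 ÷ 13.4881 = CAD 116,800.87
Profit = CAD 116,800.87 − CAD 116,000.00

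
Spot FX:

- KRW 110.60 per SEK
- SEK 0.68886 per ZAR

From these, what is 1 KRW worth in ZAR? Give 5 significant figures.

KRW/ZAR = 0.013125

1 KRW ÷ 110.60 = 0.00904159 SEK
0.00904159 SEK ÷ 0.68886 = 0.0131254 ZAR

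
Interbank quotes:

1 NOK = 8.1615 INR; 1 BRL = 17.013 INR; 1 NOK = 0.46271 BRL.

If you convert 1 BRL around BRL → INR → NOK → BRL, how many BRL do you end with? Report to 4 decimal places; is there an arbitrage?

Around BRL → INR → NOK → BRL: 1 × 17.013 ÷ 8.1615 × 0.46271 = 0.964539
Product < 1; profitable direction is BRL → NOK → INR → BRL.

0.9645 (arbitrage exists)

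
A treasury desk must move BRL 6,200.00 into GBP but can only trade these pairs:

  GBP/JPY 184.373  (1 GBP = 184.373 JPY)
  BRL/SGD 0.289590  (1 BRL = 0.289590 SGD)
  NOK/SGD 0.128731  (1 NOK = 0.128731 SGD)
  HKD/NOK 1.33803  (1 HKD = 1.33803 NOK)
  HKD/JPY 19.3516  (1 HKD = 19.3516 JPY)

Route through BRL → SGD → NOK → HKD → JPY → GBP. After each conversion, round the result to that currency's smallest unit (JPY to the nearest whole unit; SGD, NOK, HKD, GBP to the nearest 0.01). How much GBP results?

BRL 6,200.00 × 0.289590 = SGD 1,795.46
SGD 1,795.46 ÷ 0.128731 = NOK 13,947.38
NOK 13,947.38 ÷ 1.33803 = HKD 10,423.82
HKD 10,423.82 × 19.3516 = JPY 201,718
JPY 201,718 ÷ 184.373 = GBP 1,094.08

GBP 1,094.08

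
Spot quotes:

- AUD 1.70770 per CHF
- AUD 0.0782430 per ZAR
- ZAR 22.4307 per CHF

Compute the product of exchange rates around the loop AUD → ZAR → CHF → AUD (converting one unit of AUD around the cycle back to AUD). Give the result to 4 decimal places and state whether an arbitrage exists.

Around AUD → ZAR → CHF → AUD: 1 ÷ 0.0782430 ÷ 22.4307 × 1.70770 = 0.973023
Product < 1; profitable direction is AUD → CHF → ZAR → AUD.

0.9730 (arbitrage exists)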